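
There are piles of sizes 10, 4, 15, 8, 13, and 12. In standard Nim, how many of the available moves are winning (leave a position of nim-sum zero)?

In binary:
  1010  (10)
  0100  (4)
  1111  (15)
  1000  (8)
  1101  (13)
  1100  (12)
  ----
  1000  (8)
The overall nim-sum is X = 8. A pile of size p has a winning move iff p XOR X < p (reduce it to p XOR X).
  10: 10 XOR 8 = 2 < 10 — winning move (to 2).
  4: 4 XOR 8 = 12 ≥ 4 — no move.
  15: 15 XOR 8 = 7 < 15 — winning move (to 7).
  8: 8 XOR 8 = 0 < 8 — winning move (to 0).
  13: 13 XOR 8 = 5 < 13 — winning move (to 5).
  12: 12 XOR 8 = 4 < 12 — winning move (to 4).
That gives 5 winning moves.

5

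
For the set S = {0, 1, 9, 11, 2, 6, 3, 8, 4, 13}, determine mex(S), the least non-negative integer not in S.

5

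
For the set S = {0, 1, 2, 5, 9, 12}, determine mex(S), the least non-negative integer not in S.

The values 0, 1, 2 are all present; 3 is the first non-negative integer missing from the set.

3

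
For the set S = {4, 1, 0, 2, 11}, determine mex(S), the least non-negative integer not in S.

The values 0, 1, 2 are all present; 3 is the first non-negative integer missing from the set.

3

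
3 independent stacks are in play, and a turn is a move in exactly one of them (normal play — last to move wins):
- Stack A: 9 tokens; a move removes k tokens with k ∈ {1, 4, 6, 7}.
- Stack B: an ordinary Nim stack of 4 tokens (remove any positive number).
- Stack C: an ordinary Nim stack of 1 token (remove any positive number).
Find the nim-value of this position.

Build the Grundy sequence for stack A with g(k) = mex{g(k−s) : s ∈ {1, 4, 6, 7}, s ≤ k}:
k:     0  1  2  3  4  5  6  7  8  9
g(k):  0  1  0  1  2  0  1  2  3  2
So g(9) = 2.
Stack B is a plain Nim stack of size 4, so its Grundy value is 4.
Stack C is a plain Nim stack of size 1, so its Grundy value is 1.
By the Sprague-Grundy theorem, the Grundy value of a sum of independent games is the XOR of the component values.
Combined value = 2 XOR 4 XOR 1 = 7.

7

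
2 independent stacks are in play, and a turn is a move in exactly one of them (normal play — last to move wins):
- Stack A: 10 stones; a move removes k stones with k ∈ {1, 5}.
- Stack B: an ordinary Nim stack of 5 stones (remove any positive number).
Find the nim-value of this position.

Build the Grundy sequence for stack A with g(k) = mex{g(k−s) : s ∈ {1, 5}, s ≤ k}:
k:     0  1  2  3  4  5  6  7  8  9 10
g(k):  0  1  0  1  0  1  0  1  0  1  0
So g(10) = 0.
Stack B is a plain Nim stack of size 5, so its Grundy value is 5.
By the Sprague-Grundy theorem, the Grundy value of a sum of independent games is the XOR of the component values.
Combined value = 0 ⊕ 5 = 5.

5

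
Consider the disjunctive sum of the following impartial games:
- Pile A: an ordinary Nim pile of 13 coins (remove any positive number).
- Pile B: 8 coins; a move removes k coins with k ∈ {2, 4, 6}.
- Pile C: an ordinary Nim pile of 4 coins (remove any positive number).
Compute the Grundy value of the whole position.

9

Pile A is a plain Nim pile of size 13, so its Grundy value is 13.
Grundy values for pile B (subtraction set {2, 4, 6}):
k:     0  1  2  3  4  5  6  7  8
g(k):  0  0  1  1  2  2  3  3  0
So g(8) = 0.
Pile C is a plain Nim pile of size 4, so its Grundy value is 4.
The value of a disjunctive sum is the nim-sum of the parts.
Combined value = 13 ⊕ 0 ⊕ 4 = 9.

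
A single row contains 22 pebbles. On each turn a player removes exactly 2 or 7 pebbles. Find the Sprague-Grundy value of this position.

Build the Grundy sequence with g(k) = mex{g(k−s) : s ∈ {2, 7}, s ≤ k}:
k:     0  1  2  3  4  5  6  7  8  9 10 11 12 13 14 15 16 17 18 19 20 21 22
g(k):  0  0  1  1  0  0  1  1  2  0  0  1  1  0  0  1  1  2  0  0  1  1  0
So g(22) = 0.

0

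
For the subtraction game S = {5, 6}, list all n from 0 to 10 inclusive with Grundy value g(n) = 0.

0, 1, 2, 3, 4

Grundy values for subtraction set {5, 6}:
k:     0  1  2  3  4  5  6  7  8  9 10
g(k):  0  0  0  0  0  1  1  1  1  1  2
The P-positions (g = 0) in 0..10 are 0, 1, 2, 3, 4.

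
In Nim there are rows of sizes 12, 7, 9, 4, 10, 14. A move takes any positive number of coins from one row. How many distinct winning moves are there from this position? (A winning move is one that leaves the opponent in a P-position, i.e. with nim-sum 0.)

3

In binary:
  1100  (12)
  0111  (7)
  1001  (9)
  0100  (4)
  1010  (10)
  1110  (14)
  ----
  0010  (2)
The overall nim-sum is X = 2. A row of size p has a winning move iff p XOR X < p (reduce it to p XOR X).
  12: 12 XOR 2 = 14 ≥ 12 — no move.
  7: 7 XOR 2 = 5 < 7 — winning move (to 5).
  9: 9 XOR 2 = 11 ≥ 9 — no move.
  4: 4 XOR 2 = 6 ≥ 4 — no move.
  10: 10 XOR 2 = 8 < 10 — winning move (to 8).
  14: 14 XOR 2 = 12 < 14 — winning move (to 12).
That gives 3 winning moves.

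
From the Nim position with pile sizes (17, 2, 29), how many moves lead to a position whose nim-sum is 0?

1

Compute the nim-sum pairwise:
17 ^ 2 = 19
19 ^ 29 = 14
The overall nim-sum is X = 14. A pile of size p has a winning move iff p XOR X < p (reduce it to p XOR X).
  17: 17 XOR 14 = 31 ≥ 17 — no move.
  2: 2 XOR 14 = 12 ≥ 2 — no move.
  29: 29 XOR 14 = 19 < 29 — winning move (to 19).
That gives 1 winning move.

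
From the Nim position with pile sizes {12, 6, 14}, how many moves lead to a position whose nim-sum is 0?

Nim-sum: 12 ⊕ 6 ⊕ 14 = 4.
The overall nim-sum is X = 4. A pile of size p has a winning move iff p XOR X < p (reduce it to p XOR X).
  12: 12 XOR 4 = 8 < 12 — winning move (to 8).
  6: 6 XOR 4 = 2 < 6 — winning move (to 2).
  14: 14 XOR 4 = 10 < 14 — winning move (to 10).
That gives 3 winning moves.

3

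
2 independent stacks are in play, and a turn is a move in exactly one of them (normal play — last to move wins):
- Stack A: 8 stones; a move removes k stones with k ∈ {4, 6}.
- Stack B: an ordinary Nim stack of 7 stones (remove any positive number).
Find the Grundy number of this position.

Build the Grundy sequence for stack A with g(k) = mex{g(k−s) : s ∈ {4, 6}, s ≤ k}:
k:     0  1  2  3  4  5  6  7  8
g(k):  0  0  0  0  1  1  1  1  2
So g(8) = 2.
Stack B is a plain Nim stack of size 7, so its Grundy value is 7.
The value of a disjunctive sum is the nim-sum of the parts.
Combined value = 2 XOR 7 = 5.

5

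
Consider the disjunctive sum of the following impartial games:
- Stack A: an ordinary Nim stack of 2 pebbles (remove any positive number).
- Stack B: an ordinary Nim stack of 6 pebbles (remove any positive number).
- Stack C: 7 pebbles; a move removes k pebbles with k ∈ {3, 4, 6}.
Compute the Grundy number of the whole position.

Stack A is a plain Nim stack of size 2, so its Grundy value is 2.
Stack B is a plain Nim stack of size 6, so its Grundy value is 6.
Build the Grundy sequence for stack C with g(k) = mex{g(k−s) : s ∈ {3, 4, 6}, s ≤ k}:
g(0) = mex{} = 0
g(1) = mex{} = 0
g(2) = mex{} = 0
g(3) = mex{0} = 1
g(4) = mex{0} = 1
g(5) = mex{0} = 1
g(6) = mex{0,1} = 2
g(7) = mex{0,1} = 2
So g(7) = 2.
The value of a disjunctive sum is the nim-sum of the parts.
Combined value = 2 XOR 6 XOR 2 = 6.

6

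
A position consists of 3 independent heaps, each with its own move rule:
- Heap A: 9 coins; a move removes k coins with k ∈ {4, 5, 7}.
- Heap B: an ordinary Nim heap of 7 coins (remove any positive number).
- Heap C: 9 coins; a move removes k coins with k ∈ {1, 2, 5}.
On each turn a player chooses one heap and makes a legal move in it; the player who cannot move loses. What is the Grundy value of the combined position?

5

Grundy values for heap A (subtraction set {4, 5, 7}):
g(0) = mex{} = 0
g(1) = mex{} = 0
g(2) = mex{} = 0
g(3) = mex{} = 0
g(4) = mex{0} = 1
g(5) = mex{0} = 1
g(6) = mex{0} = 1
g(7) = mex{0} = 1
g(8) = mex{0,1} = 2
g(9) = mex{0,1} = 2
So g(9) = 2.
Heap B is a plain Nim heap of size 7, so its Grundy value is 7.
Build the Grundy sequence for heap C with g(k) = mex{g(k−s) : s ∈ {1, 2, 5}, s ≤ k}:
g(0) = mex{} = 0
g(1) = mex{0} = 1
g(2) = mex{0,1} = 2
g(3) = mex{1,2} = 0
g(4) = mex{0,2} = 1
g(5) = mex{0,1} = 2
g(6) = mex{1,2} = 0
g(7) = mex{0,2} = 1
g(8) = mex{0,1} = 2
g(9) = mex{1,2} = 0
So g(9) = 0.
By the Sprague-Grundy theorem, the Grundy value of a sum of independent games is the XOR of the component values.
Combined value = 2 XOR 7 XOR 0 = 5.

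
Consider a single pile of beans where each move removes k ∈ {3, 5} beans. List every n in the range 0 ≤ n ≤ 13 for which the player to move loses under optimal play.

0, 1, 2, 8, 9, 10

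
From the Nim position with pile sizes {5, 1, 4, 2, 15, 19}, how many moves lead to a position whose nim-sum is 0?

1

In binary:
  00101  (5)
  00001  (1)
  00100  (4)
  00010  (2)
  01111  (15)
  10011  (19)
  -----
  11110  (30)
The overall nim-sum is X = 30. A pile of size p has a winning move iff p XOR X < p (reduce it to p XOR X).
  5: 5 XOR 30 = 27 ≥ 5 — no move.
  1: 1 XOR 30 = 31 ≥ 1 — no move.
  4: 4 XOR 30 = 26 ≥ 4 — no move.
  2: 2 XOR 30 = 28 ≥ 2 — no move.
  15: 15 XOR 30 = 17 ≥ 15 — no move.
  19: 19 XOR 30 = 13 < 19 — winning move (to 13).
That gives 1 winning move.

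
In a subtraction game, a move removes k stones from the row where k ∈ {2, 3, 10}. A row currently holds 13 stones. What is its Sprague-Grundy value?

Grundy values for subtraction set {2, 3, 10}:
k:     0  1  2  3  4  5  6  7  8  9 10 11 12 13
g(k):  0  0  1  1  2  0  0  1  1  2  2  3  0  0
So g(13) = 0.

0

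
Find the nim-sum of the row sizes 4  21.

17

Compute the nim-sum pairwise:
4 XOR 21 = 17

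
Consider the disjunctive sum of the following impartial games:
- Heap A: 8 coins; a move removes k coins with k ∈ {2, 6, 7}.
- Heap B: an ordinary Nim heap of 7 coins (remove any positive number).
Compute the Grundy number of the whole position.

For heap A, compute g(0), g(1), … with moves {2, 6, 7}:
g(0) = mex{} = 0
g(1) = mex{} = 0
g(2) = mex{0} = 1
g(3) = mex{0} = 1
g(4) = mex{1} = 0
g(5) = mex{1} = 0
g(6) = mex{0} = 1
g(7) = mex{0} = 1
g(8) = mex{0,1} = 2
So g(8) = 2.
Heap B is a plain Nim heap of size 7, so its Grundy value is 7.
By the Sprague-Grundy theorem, the Grundy value of a sum of independent games is the XOR of the component values.
Combined value = 2 XOR 7 = 5.

5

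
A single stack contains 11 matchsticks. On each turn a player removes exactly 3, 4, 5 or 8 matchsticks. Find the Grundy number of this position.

Grundy values for subtraction set {3, 4, 5, 8}:
g(0) = mex{} = 0
g(1) = mex{} = 0
g(2) = mex{} = 0
g(3) = mex{0} = 1
g(4) = mex{0} = 1
g(5) = mex{0} = 1
g(6) = mex{0,1} = 2
g(7) = mex{0,1} = 2
g(8) = mex{0,1} = 2
g(9) = mex{0,1,2} = 3
g(10) = mex{0,1,2} = 3
g(11) = mex{1,2} = 0
So g(11) = 0.

0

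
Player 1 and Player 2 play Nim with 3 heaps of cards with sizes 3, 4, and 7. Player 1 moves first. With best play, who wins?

Player 2 wins

Nim-sum: 3 ⊕ 4 ⊕ 7 = 0.
The nim-sum is 0, so this is a P-position: the player to move is in a losing position under optimal play; Player 1 is about to move from it and so loses — Player 2 wins.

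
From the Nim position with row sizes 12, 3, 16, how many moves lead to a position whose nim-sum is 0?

1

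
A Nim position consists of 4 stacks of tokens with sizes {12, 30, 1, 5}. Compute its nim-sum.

22

In binary:
  01100  (12)
  11110  (30)
  00001  (1)
  00101  (5)
  -----
  10110  (22)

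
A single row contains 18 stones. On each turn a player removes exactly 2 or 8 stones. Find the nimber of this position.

2

Grundy values for subtraction set {2, 8}:
k:     0  1  2  3  4  5  6  7  8  9 10 11 12 13 14 15 16 17 18
g(k):  0  0  1  1  0  0  1  1  2  2  0  0  1  1  0  0  1  1  2
So g(18) = 2.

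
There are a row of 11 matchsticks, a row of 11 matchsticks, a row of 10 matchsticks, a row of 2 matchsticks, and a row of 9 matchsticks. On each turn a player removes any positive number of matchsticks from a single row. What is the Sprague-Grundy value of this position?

1

Compute the nim-sum pairwise:
11 ⊕ 11 = 0
0 ⊕ 10 = 10
10 ⊕ 2 = 8
8 ⊕ 9 = 1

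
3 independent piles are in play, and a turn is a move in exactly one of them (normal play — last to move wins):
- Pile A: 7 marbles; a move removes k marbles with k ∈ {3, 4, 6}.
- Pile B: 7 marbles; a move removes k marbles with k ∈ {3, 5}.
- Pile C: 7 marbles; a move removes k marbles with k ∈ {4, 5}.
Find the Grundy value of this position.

1

For pile A, compute g(0), g(1), … with moves {3, 4, 6}:
k:     0  1  2  3  4  5  6  7
g(k):  0  0  0  1  1  1  2  2
So g(7) = 2.
For pile B, compute g(0), g(1), … with moves {3, 5}:
g(0) = mex{} = 0
g(1) = mex{} = 0
g(2) = mex{} = 0
g(3) = mex{0} = 1
g(4) = mex{0} = 1
g(5) = mex{0} = 1
g(6) = mex{0,1} = 2
g(7) = mex{0,1} = 2
So g(7) = 2.
For pile C, compute g(0), g(1), … with moves {4, 5}:
k:     0  1  2  3  4  5  6  7
g(k):  0  0  0  0  1  1  1  1
So g(7) = 1.
By the Sprague-Grundy theorem, the Grundy value of a sum of independent games is the XOR of the component values.
Combined value = 2 ⊕ 2 ⊕ 1 = 1.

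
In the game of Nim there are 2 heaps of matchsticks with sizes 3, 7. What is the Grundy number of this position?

In binary:
  011  (3)
  111  (7)
  ---
  100  (4)

4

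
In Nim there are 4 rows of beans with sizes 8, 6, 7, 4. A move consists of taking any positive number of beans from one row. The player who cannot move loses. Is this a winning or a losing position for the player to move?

Winning position

Nim-sum: 8 ⊕ 6 ⊕ 7 ⊕ 4 = 13.
The nim-sum is 13 ≠ 0, so this is an N-position: the player to move can win.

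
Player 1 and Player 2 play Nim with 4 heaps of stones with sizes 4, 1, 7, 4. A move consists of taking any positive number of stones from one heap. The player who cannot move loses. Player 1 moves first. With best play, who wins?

Player 1 wins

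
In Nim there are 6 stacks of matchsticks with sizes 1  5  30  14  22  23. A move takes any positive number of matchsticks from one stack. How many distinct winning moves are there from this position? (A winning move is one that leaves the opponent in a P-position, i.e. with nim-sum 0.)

3

Bitwise XOR of the heap sizes:
  00001  (1)
  00101  (5)
  11110  (30)
  01110  (14)
  10110  (22)
  10111  (23)
  -----
  10101  (21)
The overall nim-sum is X = 21. A stack of size p has a winning move iff p XOR X < p (reduce it to p XOR X).
  1: 1 XOR 21 = 20 ≥ 1 — no move.
  5: 5 XOR 21 = 16 ≥ 5 — no move.
  30: 30 XOR 21 = 11 < 30 — winning move (to 11).
  14: 14 XOR 21 = 27 ≥ 14 — no move.
  22: 22 XOR 21 = 3 < 22 — winning move (to 3).
  23: 23 XOR 21 = 2 < 23 — winning move (to 2).
That gives 3 winning moves.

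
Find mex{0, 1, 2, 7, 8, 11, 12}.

The values 0, 1, 2 are all present; 3 is the first non-negative integer missing from the set.

3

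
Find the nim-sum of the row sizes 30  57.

39

In binary:
  011110  (30)
  111001  (57)
  ------
  100111  (39)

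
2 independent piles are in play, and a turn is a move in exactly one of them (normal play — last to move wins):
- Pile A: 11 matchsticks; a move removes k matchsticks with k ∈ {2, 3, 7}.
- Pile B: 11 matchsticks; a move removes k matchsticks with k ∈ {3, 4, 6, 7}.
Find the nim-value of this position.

For pile A, compute g(0), g(1), … with moves {2, 3, 7}:
k:     0  1  2  3  4  5  6  7  8  9 10 11
g(k):  0  0  1  1  2  0  0  1  1  2  0  0
So g(11) = 0.
For pile B, compute g(0), g(1), … with moves {3, 4, 6, 7}:
g(0) = mex{} = 0
g(1) = mex{} = 0
g(2) = mex{} = 0
g(3) = mex{0} = 1
g(4) = mex{0} = 1
g(5) = mex{0} = 1
g(6) = mex{0,1} = 2
g(7) = mex{0,1} = 2
g(8) = mex{0,1} = 2
g(9) = mex{0,1,2} = 3
g(10) = mex{1,2} = 0
g(11) = mex{1,2} = 0
So g(11) = 0.
By the Sprague-Grundy theorem, the Grundy value of a sum of independent games is the XOR of the component values.
Combined value = 0 XOR 0 = 0.

0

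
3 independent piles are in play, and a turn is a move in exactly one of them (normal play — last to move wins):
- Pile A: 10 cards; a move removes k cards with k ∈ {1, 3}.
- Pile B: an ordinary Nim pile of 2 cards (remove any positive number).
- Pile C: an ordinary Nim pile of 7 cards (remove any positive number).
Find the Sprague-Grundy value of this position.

5

Grundy values for pile A (subtraction set {1, 3}):
g(0) = mex{} = 0
g(1) = mex{0} = 1
g(2) = mex{1} = 0
g(3) = mex{0} = 1
g(4) = mex{1} = 0
g(5) = mex{0} = 1
g(6) = mex{1} = 0
g(7) = mex{0} = 1
g(8) = mex{1} = 0
g(9) = mex{0} = 1
g(10) = mex{1} = 0
So g(10) = 0.
Pile B is a plain Nim pile of size 2, so its Grundy value is 2.
Pile C is a plain Nim pile of size 7, so its Grundy value is 7.
By the Sprague-Grundy theorem, the Grundy value of a sum of independent games is the XOR of the component values.
Combined value = 0 XOR 2 XOR 7 = 5.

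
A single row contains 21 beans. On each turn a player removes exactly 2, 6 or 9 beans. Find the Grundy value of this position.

1

Build the Grundy sequence with g(k) = mex{g(k−s) : s ∈ {2, 6, 9}, s ≤ k}:
k:     0  1  2  3  4  5  6  7  8  9 10 11 12 13 14 15 16 17 18 19 20 21
g(k):  0  0  1  1  0  0  1  1  0  2  1  3  0  2  1  0  0  1  1  0  0  1
So g(21) = 1.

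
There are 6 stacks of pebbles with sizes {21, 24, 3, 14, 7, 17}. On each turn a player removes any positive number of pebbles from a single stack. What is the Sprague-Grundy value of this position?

Nim-sum: 21 ⊕ 24 ⊕ 3 ⊕ 14 ⊕ 7 ⊕ 17 = 22.

22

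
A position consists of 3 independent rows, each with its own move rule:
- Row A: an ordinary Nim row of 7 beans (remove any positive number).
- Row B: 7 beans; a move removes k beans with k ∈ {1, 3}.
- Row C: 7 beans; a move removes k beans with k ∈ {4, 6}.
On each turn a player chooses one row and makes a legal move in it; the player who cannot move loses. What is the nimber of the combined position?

7

Row A is a plain Nim row of size 7, so its Grundy value is 7.
Grundy values for row B (subtraction set {1, 3}):
k:     0  1  2  3  4  5  6  7
g(k):  0  1  0  1  0  1  0  1
So g(7) = 1.
Build the Grundy sequence for row C with g(k) = mex{g(k−s) : s ∈ {4, 6}, s ≤ k}:
k:     0  1  2  3  4  5  6  7
g(k):  0  0  0  0  1  1  1  1
So g(7) = 1.
The value of a disjunctive sum is the nim-sum of the parts.
Combined value = 7 ⊕ 1 ⊕ 1 = 7.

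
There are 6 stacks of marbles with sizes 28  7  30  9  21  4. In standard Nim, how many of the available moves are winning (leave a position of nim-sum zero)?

Compute the nim-sum pairwise:
28 ⊕ 7 = 27
27 ⊕ 30 = 5
5 ⊕ 9 = 12
12 ⊕ 21 = 25
25 ⊕ 4 = 29
The overall nim-sum is X = 29. A stack of size p has a winning move iff p XOR X < p (reduce it to p XOR X).
  28: 28 XOR 29 = 1 < 28 — winning move (to 1).
  7: 7 XOR 29 = 26 ≥ 7 — no move.
  30: 30 XOR 29 = 3 < 30 — winning move (to 3).
  9: 9 XOR 29 = 20 ≥ 9 — no move.
  21: 21 XOR 29 = 8 < 21 — winning move (to 8).
  4: 4 XOR 29 = 25 ≥ 4 — no move.
That gives 3 winning moves.

3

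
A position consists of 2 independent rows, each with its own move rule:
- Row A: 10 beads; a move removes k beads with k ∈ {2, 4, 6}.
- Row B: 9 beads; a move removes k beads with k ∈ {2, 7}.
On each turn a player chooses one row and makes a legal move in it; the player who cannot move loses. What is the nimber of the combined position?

For row A, compute g(0), g(1), … with moves {2, 4, 6}:
g(0) = mex{} = 0
g(1) = mex{} = 0
g(2) = mex{0} = 1
g(3) = mex{0} = 1
g(4) = mex{0,1} = 2
g(5) = mex{0,1} = 2
g(6) = mex{0,1,2} = 3
g(7) = mex{0,1,2} = 3
g(8) = mex{1,2,3} = 0
g(9) = mex{1,2,3} = 0
g(10) = mex{0,2,3} = 1
So g(10) = 1.
Build the Grundy sequence for row B with g(k) = mex{g(k−s) : s ∈ {2, 7}, s ≤ k}:
k:     0  1  2  3  4  5  6  7  8  9
g(k):  0  0  1  1  0  0  1  1  2  0
So g(9) = 0.
The value of a disjunctive sum is the nim-sum of the parts.
Combined value = 1 ⊕ 0 = 1.

1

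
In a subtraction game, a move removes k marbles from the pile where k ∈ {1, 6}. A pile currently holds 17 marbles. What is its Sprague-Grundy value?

1

Compute g(0), g(1), … for moves {1, 6}:
k:     0  1  2  3  4  5  6  7  8  9 10 11 12 13 14 15 16 17
g(k):  0  1  0  1  0  1  2  0  1  0  1  0  1  2  0  1  0  1
So g(17) = 1.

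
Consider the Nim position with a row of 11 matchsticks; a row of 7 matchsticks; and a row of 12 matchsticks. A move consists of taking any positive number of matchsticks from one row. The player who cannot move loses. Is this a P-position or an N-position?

P-position

Bitwise XOR of the heap sizes:
  1011  (11)
  0111  (7)
  1100  (12)
  ----
  0000  (0)
The nim-sum is 0, so this is a P-position: the player to move is in a losing position under optimal play.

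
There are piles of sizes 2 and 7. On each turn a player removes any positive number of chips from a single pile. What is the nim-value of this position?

5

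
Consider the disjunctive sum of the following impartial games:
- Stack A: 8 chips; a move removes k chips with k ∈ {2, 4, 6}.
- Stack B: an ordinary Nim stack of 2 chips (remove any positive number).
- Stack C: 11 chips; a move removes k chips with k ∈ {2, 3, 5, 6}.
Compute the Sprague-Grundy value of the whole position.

For stack A, compute g(0), g(1), … with moves {2, 4, 6}:
k:     0  1  2  3  4  5  6  7  8
g(k):  0  0  1  1  2  2  3  3  0
So g(8) = 0.
Stack B is a plain Nim stack of size 2, so its Grundy value is 2.
Build the Grundy sequence for stack C with g(k) = mex{g(k−s) : s ∈ {2, 3, 5, 6}, s ≤ k}:
g(0) = mex{} = 0
g(1) = mex{} = 0
g(2) = mex{0} = 1
g(3) = mex{0} = 1
g(4) = mex{0,1} = 2
g(5) = mex{0,1} = 2
g(6) = mex{0,1,2} = 3
g(7) = mex{0,1,2} = 3
g(8) = mex{1,2,3} = 0
g(9) = mex{1,2,3} = 0
g(10) = mex{0,2,3} = 1
g(11) = mex{0,2,3} = 1
So g(11) = 1.
By the Sprague-Grundy theorem, the Grundy value of a sum of independent games is the XOR of the component values.
Combined value = 0 ⊕ 2 ⊕ 1 = 3.

3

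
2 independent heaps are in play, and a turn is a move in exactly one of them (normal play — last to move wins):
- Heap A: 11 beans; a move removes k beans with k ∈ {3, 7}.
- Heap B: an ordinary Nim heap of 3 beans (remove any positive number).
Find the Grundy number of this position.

3

For heap A, compute g(0), g(1), … with moves {3, 7}:
g(0) = mex{} = 0
g(1) = mex{} = 0
g(2) = mex{} = 0
g(3) = mex{0} = 1
g(4) = mex{0} = 1
g(5) = mex{0} = 1
g(6) = mex{1} = 0
g(7) = mex{0,1} = 2
g(8) = mex{0,1} = 2
g(9) = mex{0} = 1
g(10) = mex{1,2} = 0
g(11) = mex{1,2} = 0
So g(11) = 0.
Heap B is a plain Nim heap of size 3, so its Grundy value is 3.
By the Sprague-Grundy theorem, the Grundy value of a sum of independent games is the XOR of the component values.
Combined value = 0 ⊕ 3 = 3.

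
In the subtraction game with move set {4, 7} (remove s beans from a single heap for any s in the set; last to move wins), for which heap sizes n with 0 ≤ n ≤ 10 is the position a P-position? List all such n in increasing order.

Compute g(0), g(1), … for moves {4, 7}:
k:     0  1  2  3  4  5  6  7  8  9 10
g(k):  0  0  0  0  1  1  1  1  2  2  2
The P-positions (g = 0) in 0..10 are 0, 1, 2, 3.

0, 1, 2, 3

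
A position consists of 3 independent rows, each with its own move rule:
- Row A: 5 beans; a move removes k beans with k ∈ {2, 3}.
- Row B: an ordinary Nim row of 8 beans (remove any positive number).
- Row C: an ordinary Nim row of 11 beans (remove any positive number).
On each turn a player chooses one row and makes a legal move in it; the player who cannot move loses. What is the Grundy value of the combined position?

3

Build the Grundy sequence for row A with g(k) = mex{g(k−s) : s ∈ {2, 3}, s ≤ k}:
k:     0  1  2  3  4  5
g(k):  0  0  1  1  2  0
So g(5) = 0.
Row B is a plain Nim row of size 8, so its Grundy value is 8.
Row C is a plain Nim row of size 11, so its Grundy value is 11.
The value of a disjunctive sum is the nim-sum of the parts.
Combined value = 0 XOR 8 XOR 11 = 3.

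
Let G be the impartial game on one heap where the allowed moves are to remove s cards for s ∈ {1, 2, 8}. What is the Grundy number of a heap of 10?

Compute g(0), g(1), … for moves {1, 2, 8}:
k:     0  1  2  3  4  5  6  7  8  9 10
g(k):  0  1  2  0  1  2  0  1  2  0  1
So g(10) = 1.

1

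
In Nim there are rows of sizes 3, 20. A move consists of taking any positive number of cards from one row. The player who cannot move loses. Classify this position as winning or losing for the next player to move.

Winning position

Compute the nim-sum pairwise:
3 ⊕ 20 = 23
The nim-sum is 23 ≠ 0, so this is an N-position: the player to move can win.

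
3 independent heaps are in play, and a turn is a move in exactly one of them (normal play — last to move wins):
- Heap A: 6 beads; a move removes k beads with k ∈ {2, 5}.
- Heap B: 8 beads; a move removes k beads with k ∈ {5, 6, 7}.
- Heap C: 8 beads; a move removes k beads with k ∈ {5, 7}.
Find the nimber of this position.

Grundy values for heap A (subtraction set {2, 5}):
k:     0  1  2  3  4  5  6
g(k):  0  0  1  1  0  2  1
So g(6) = 1.
Build the Grundy sequence for heap B with g(k) = mex{g(k−s) : s ∈ {5, 6, 7}, s ≤ k}:
g(0) = mex{} = 0
g(1) = mex{} = 0
g(2) = mex{} = 0
g(3) = mex{} = 0
g(4) = mex{} = 0
g(5) = mex{0} = 1
g(6) = mex{0} = 1
g(7) = mex{0} = 1
g(8) = mex{0} = 1
So g(8) = 1.
Grundy values for heap C (subtraction set {5, 7}):
g(0) = mex{} = 0
g(1) = mex{} = 0
g(2) = mex{} = 0
g(3) = mex{} = 0
g(4) = mex{} = 0
g(5) = mex{0} = 1
g(6) = mex{0} = 1
g(7) = mex{0} = 1
g(8) = mex{0} = 1
So g(8) = 1.
The value of a disjunctive sum is the nim-sum of the parts.
Combined value = 1 XOR 1 XOR 1 = 1.

1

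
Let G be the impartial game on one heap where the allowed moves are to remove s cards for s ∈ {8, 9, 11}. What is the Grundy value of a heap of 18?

Build the Grundy sequence with g(k) = mex{g(k−s) : s ∈ {8, 9, 11}, s ≤ k}:
k:     0  1  2  3  4  5  6  7  8  9 10 11 12 13 14 15 16 17 18
g(k):  0  0  0  0  0  0  0  0  1  1  1  1  1  1  1  1  2  2  2
So g(18) = 2.

2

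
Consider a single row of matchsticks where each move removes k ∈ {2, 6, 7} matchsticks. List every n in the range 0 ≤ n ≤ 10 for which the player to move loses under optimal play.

0, 1, 4, 5, 9

Build the Grundy sequence with g(k) = mex{g(k−s) : s ∈ {2, 6, 7}, s ≤ k}:
k:     0  1  2  3  4  5  6  7  8  9 10
g(k):  0  0  1  1  0  0  1  1  2  0  3
The P-positions (g = 0) in 0..10 are 0, 1, 4, 5, 9.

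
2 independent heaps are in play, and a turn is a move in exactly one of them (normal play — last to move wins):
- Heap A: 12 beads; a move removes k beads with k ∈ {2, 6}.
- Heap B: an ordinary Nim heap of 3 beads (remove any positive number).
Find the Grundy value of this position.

Grundy values for heap A (subtraction set {2, 6}):
k:     0  1  2  3  4  5  6  7  8  9 10 11 12
g(k):  0  0  1  1  0  0  1  1  0  0  1  1  0
So g(12) = 0.
Heap B is a plain Nim heap of size 3, so its Grundy value is 3.
The value of a disjunctive sum is the nim-sum of the parts.
Combined value = 0 XOR 3 = 3.

3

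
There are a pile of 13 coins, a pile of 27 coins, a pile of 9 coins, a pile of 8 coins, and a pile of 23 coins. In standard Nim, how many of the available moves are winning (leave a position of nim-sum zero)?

0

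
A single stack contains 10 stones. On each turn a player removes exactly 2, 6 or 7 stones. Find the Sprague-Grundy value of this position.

3

Grundy values for subtraction set {2, 6, 7}:
g(0) = mex{} = 0
g(1) = mex{} = 0
g(2) = mex{0} = 1
g(3) = mex{0} = 1
g(4) = mex{1} = 0
g(5) = mex{1} = 0
g(6) = mex{0} = 1
g(7) = mex{0} = 1
g(8) = mex{0,1} = 2
g(9) = mex{1} = 0
g(10) = mex{0,1,2} = 3
So g(10) = 3.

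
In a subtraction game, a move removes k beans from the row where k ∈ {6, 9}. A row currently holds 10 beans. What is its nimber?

1

Grundy values for subtraction set {6, 9}:
k:     0  1  2  3  4  5  6  7  8  9 10
g(k):  0  0  0  0  0  0  1  1  1  1  1
So g(10) = 1.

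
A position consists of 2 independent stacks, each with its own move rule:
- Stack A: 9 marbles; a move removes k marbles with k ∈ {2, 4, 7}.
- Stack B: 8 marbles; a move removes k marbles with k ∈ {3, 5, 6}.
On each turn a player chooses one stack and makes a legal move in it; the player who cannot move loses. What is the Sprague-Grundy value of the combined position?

Grundy values for stack A (subtraction set {2, 4, 7}):
k:     0  1  2  3  4  5  6  7  8  9
g(k):  0  0  1  1  2  2  0  3  1  0
So g(9) = 0.
For stack B, compute g(0), g(1), … with moves {3, 5, 6}:
g(0) = mex{} = 0
g(1) = mex{} = 0
g(2) = mex{} = 0
g(3) = mex{0} = 1
g(4) = mex{0} = 1
g(5) = mex{0} = 1
g(6) = mex{0,1} = 2
g(7) = mex{0,1} = 2
g(8) = mex{0,1} = 2
So g(8) = 2.
The value of a disjunctive sum is the nim-sum of the parts.
Combined value = 0 ⊕ 2 = 2.

2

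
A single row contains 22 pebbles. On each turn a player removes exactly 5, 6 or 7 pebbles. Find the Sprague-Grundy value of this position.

Compute g(0), g(1), … for moves {5, 6, 7}:
k:     0  1  2  3  4  5  6  7  8  9 10 11 12 13 14 15 16 17 18 19 20 21 22
g(k):  0  0  0  0  0  1  1  1  1  1  2  2  0  0  0  0  0  1  1  1  1  1  2
So g(22) = 2.

2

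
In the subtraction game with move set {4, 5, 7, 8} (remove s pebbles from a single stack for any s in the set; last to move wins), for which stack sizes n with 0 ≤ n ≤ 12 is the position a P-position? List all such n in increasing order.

Build the Grundy sequence with g(k) = mex{g(k−s) : s ∈ {4, 5, 7, 8}, s ≤ k}:
g(0) = mex{} = 0
g(1) = mex{} = 0
g(2) = mex{} = 0
g(3) = mex{} = 0
g(4) = mex{0} = 1
g(5) = mex{0} = 1
g(6) = mex{0} = 1
g(7) = mex{0} = 1
g(8) = mex{0,1} = 2
g(9) = mex{0,1} = 2
g(10) = mex{0,1} = 2
g(11) = mex{0,1} = 2
g(12) = mex{1,2} = 0
The P-positions (g = 0) in 0..12 are 0, 1, 2, 3, 12.

0, 1, 2, 3, 12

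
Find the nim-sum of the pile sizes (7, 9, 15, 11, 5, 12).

3

Nim-sum: 7 ⊕ 9 ⊕ 15 ⊕ 11 ⊕ 5 ⊕ 12 = 3.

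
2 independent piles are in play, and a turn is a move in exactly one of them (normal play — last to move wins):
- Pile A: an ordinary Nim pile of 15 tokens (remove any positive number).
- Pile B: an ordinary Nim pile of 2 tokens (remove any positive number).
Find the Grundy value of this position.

Pile A is a plain Nim pile of size 15, so its Grundy value is 15.
Pile B is a plain Nim pile of size 2, so its Grundy value is 2.
By the Sprague-Grundy theorem, the Grundy value of a sum of independent games is the XOR of the component values.
Combined value = 15 XOR 2 = 13.

13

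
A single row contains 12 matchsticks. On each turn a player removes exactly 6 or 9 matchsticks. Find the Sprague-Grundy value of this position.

2

Grundy values for subtraction set {6, 9}:
g(0) = mex{} = 0
g(1) = mex{} = 0
g(2) = mex{} = 0
g(3) = mex{} = 0
g(4) = mex{} = 0
g(5) = mex{} = 0
g(6) = mex{0} = 1
g(7) = mex{0} = 1
g(8) = mex{0} = 1
g(9) = mex{0} = 1
g(10) = mex{0} = 1
g(11) = mex{0} = 1
g(12) = mex{0,1} = 2
So g(12) = 2.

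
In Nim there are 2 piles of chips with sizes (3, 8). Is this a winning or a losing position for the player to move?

Winning position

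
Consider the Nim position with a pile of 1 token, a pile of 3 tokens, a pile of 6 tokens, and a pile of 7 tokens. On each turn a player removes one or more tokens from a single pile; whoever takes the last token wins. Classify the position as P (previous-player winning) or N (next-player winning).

Write each in binary and XOR column by column:
  001  (1)
  011  (3)
  110  (6)
  111  (7)
  ---
  011  (3)
The nim-sum is 3 ≠ 0, so this is an N-position: the player to move can win.

N-position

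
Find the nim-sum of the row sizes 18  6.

Nim-sum: 18 ^ 6 = 20.

20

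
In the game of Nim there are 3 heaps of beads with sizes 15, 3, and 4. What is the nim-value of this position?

Compute the nim-sum pairwise:
15 ^ 3 = 12
12 ^ 4 = 8

8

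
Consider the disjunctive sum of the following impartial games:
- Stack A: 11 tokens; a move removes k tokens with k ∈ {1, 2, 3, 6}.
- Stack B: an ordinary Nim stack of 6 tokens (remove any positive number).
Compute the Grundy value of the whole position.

5

Grundy values for stack A (subtraction set {1, 2, 3, 6}):
g(0) = mex{} = 0
g(1) = mex{0} = 1
g(2) = mex{0,1} = 2
g(3) = mex{0,1,2} = 3
g(4) = mex{1,2,3} = 0
g(5) = mex{0,2,3} = 1
g(6) = mex{0,1,3} = 2
g(7) = mex{0,1,2} = 3
g(8) = mex{1,2,3} = 0
g(9) = mex{0,2,3} = 1
g(10) = mex{0,1,3} = 2
g(11) = mex{0,1,2} = 3
So g(11) = 3.
Stack B is a plain Nim stack of size 6, so its Grundy value is 6.
The value of a disjunctive sum is the nim-sum of the parts.
Combined value = 3 XOR 6 = 5.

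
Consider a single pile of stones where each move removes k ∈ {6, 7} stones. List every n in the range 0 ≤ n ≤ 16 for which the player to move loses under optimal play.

0, 1, 2, 3, 4, 5, 13, 14, 15, 16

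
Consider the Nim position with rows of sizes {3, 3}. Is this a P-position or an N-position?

Compute the nim-sum pairwise:
3 ⊕ 3 = 0
The nim-sum is 0, so this is a P-position: the player to move is in a losing position under optimal play.

P-position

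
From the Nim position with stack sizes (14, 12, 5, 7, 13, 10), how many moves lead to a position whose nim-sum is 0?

Compute the nim-sum pairwise:
14 XOR 12 = 2
2 XOR 5 = 7
7 XOR 7 = 0
0 XOR 13 = 13
13 XOR 10 = 7
The overall nim-sum is X = 7. A stack of size p has a winning move iff p XOR X < p (reduce it to p XOR X).
  14: 14 XOR 7 = 9 < 14 — winning move (to 9).
  12: 12 XOR 7 = 11 < 12 — winning move (to 11).
  5: 5 XOR 7 = 2 < 5 — winning move (to 2).
  7: 7 XOR 7 = 0 < 7 — winning move (to 0).
  13: 13 XOR 7 = 10 < 13 — winning move (to 10).
  10: 10 XOR 7 = 13 ≥ 10 — no move.
That gives 5 winning moves.

5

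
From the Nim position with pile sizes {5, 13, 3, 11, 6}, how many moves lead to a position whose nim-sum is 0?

3

Compute the nim-sum pairwise:
5 ^ 13 = 8
8 ^ 3 = 11
11 ^ 11 = 0
0 ^ 6 = 6
The overall nim-sum is X = 6. A pile of size p has a winning move iff p XOR X < p (reduce it to p XOR X).
  5: 5 XOR 6 = 3 < 5 — winning move (to 3).
  13: 13 XOR 6 = 11 < 13 — winning move (to 11).
  3: 3 XOR 6 = 5 ≥ 3 — no move.
  11: 11 XOR 6 = 13 ≥ 11 — no move.
  6: 6 XOR 6 = 0 < 6 — winning move (to 0).
That gives 3 winning moves.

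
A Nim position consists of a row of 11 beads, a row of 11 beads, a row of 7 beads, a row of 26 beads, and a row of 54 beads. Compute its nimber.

43

Compute the nim-sum pairwise:
11 XOR 11 = 0
0 XOR 7 = 7
7 XOR 26 = 29
29 XOR 54 = 43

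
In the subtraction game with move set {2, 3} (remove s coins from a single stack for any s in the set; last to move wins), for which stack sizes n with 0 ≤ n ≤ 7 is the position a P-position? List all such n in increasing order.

0, 1, 5, 6

Grundy values for subtraction set {2, 3}:
g(0) = mex{} = 0
g(1) = mex{} = 0
g(2) = mex{0} = 1
g(3) = mex{0} = 1
g(4) = mex{0,1} = 2
g(5) = mex{1} = 0
g(6) = mex{1,2} = 0
g(7) = mex{0,2} = 1
The P-positions (g = 0) in 0..7 are 0, 1, 5, 6.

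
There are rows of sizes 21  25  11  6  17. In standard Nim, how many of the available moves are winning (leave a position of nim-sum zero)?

3

Nim-sum: 21 ^ 25 ^ 11 ^ 6 ^ 17 = 16.
The overall nim-sum is X = 16. A row of size p has a winning move iff p XOR X < p (reduce it to p XOR X).
  21: 21 XOR 16 = 5 < 21 — winning move (to 5).
  25: 25 XOR 16 = 9 < 25 — winning move (to 9).
  11: 11 XOR 16 = 27 ≥ 11 — no move.
  6: 6 XOR 16 = 22 ≥ 6 — no move.
  17: 17 XOR 16 = 1 < 17 — winning move (to 1).
That gives 3 winning moves.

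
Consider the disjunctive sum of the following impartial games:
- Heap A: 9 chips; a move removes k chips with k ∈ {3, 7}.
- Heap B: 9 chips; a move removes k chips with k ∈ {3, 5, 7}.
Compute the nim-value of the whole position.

For heap A, compute g(0), g(1), … with moves {3, 7}:
g(0) = mex{} = 0
g(1) = mex{} = 0
g(2) = mex{} = 0
g(3) = mex{0} = 1
g(4) = mex{0} = 1
g(5) = mex{0} = 1
g(6) = mex{1} = 0
g(7) = mex{0,1} = 2
g(8) = mex{0,1} = 2
g(9) = mex{0} = 1
So g(9) = 1.
Build the Grundy sequence for heap B with g(k) = mex{g(k−s) : s ∈ {3, 5, 7}, s ≤ k}:
k:     0  1  2  3  4  5  6  7  8  9
g(k):  0  0  0  1  1  1  2  2  2  3
So g(9) = 3.
The value of a disjunctive sum is the nim-sum of the parts.
Combined value = 1 XOR 3 = 2.

2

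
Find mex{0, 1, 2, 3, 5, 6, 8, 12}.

The values 0, 1, 2, 3 are all present; 4 is the first non-negative integer missing from the set.

4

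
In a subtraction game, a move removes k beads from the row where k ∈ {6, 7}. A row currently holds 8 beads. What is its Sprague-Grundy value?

1

Build the Grundy sequence with g(k) = mex{g(k−s) : s ∈ {6, 7}, s ≤ k}:
k:     0  1  2  3  4  5  6  7  8
g(k):  0  0  0  0  0  0  1  1  1
So g(8) = 1.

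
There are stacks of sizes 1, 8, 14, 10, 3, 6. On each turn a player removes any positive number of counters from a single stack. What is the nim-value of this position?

8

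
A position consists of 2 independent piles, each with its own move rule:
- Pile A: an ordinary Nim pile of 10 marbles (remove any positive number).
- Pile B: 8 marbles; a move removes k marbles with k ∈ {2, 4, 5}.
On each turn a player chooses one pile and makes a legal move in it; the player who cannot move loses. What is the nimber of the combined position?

Pile A is a plain Nim pile of size 10, so its Grundy value is 10.
Build the Grundy sequence for pile B with g(k) = mex{g(k−s) : s ∈ {2, 4, 5}, s ≤ k}:
g(0) = mex{} = 0
g(1) = mex{} = 0
g(2) = mex{0} = 1
g(3) = mex{0} = 1
g(4) = mex{0,1} = 2
g(5) = mex{0,1} = 2
g(6) = mex{0,1,2} = 3
g(7) = mex{1,2} = 0
g(8) = mex{1,2,3} = 0
So g(8) = 0.
By the Sprague-Grundy theorem, the Grundy value of a sum of independent games is the XOR of the component values.
Combined value = 10 XOR 0 = 10.

10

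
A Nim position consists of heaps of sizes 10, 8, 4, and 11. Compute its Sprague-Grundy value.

Compute the nim-sum pairwise:
10 ⊕ 8 = 2
2 ⊕ 4 = 6
6 ⊕ 11 = 13

13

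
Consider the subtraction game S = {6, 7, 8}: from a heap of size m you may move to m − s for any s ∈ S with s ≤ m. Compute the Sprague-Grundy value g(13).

Grundy values for subtraction set {6, 7, 8}:
k:     0  1  2  3  4  5  6  7  8  9 10 11 12 13
g(k):  0  0  0  0  0  0  1  1  1  1  1  1  2  2
So g(13) = 2.

2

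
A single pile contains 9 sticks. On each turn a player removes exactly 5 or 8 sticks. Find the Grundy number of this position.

1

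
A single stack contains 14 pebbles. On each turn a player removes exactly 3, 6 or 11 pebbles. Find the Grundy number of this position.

0

Grundy values for subtraction set {3, 6, 11}:
g(0) = mex{} = 0
g(1) = mex{} = 0
g(2) = mex{} = 0
g(3) = mex{0} = 1
g(4) = mex{0} = 1
g(5) = mex{0} = 1
g(6) = mex{0,1} = 2
g(7) = mex{0,1} = 2
g(8) = mex{0,1} = 2
g(9) = mex{1,2} = 0
g(10) = mex{1,2} = 0
g(11) = mex{0,1,2} = 3
g(12) = mex{0,2} = 1
g(13) = mex{0,2} = 1
g(14) = mex{1,2,3} = 0
So g(14) = 0.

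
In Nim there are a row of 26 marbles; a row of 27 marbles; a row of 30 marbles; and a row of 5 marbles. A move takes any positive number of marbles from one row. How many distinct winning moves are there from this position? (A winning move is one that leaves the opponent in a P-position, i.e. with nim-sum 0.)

3

Nim-sum: 26 XOR 27 XOR 30 XOR 5 = 26.
The overall nim-sum is X = 26. A row of size p has a winning move iff p XOR X < p (reduce it to p XOR X).
  26: 26 XOR 26 = 0 < 26 — winning move (to 0).
  27: 27 XOR 26 = 1 < 27 — winning move (to 1).
  30: 30 XOR 26 = 4 < 30 — winning move (to 4).
  5: 5 XOR 26 = 31 ≥ 5 — no move.
That gives 3 winning moves.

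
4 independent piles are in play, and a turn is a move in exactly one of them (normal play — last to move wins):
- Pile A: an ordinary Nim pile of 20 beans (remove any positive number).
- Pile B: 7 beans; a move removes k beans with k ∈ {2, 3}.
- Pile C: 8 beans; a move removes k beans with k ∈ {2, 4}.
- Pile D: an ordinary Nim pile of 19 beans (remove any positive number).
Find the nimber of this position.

7

Pile A is a plain Nim pile of size 20, so its Grundy value is 20.
Grundy values for pile B (subtraction set {2, 3}):
g(0) = mex{} = 0
g(1) = mex{} = 0
g(2) = mex{0} = 1
g(3) = mex{0} = 1
g(4) = mex{0,1} = 2
g(5) = mex{1} = 0
g(6) = mex{1,2} = 0
g(7) = mex{0,2} = 1
So g(7) = 1.
For pile C, compute g(0), g(1), … with moves {2, 4}:
g(0) = mex{} = 0
g(1) = mex{} = 0
g(2) = mex{0} = 1
g(3) = mex{0} = 1
g(4) = mex{0,1} = 2
g(5) = mex{0,1} = 2
g(6) = mex{1,2} = 0
g(7) = mex{1,2} = 0
g(8) = mex{0,2} = 1
So g(8) = 1.
Pile D is a plain Nim pile of size 19, so its Grundy value is 19.
By the Sprague-Grundy theorem, the Grundy value of a sum of independent games is the XOR of the component values.
Combined value = 20 XOR 1 XOR 1 XOR 19 = 7.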